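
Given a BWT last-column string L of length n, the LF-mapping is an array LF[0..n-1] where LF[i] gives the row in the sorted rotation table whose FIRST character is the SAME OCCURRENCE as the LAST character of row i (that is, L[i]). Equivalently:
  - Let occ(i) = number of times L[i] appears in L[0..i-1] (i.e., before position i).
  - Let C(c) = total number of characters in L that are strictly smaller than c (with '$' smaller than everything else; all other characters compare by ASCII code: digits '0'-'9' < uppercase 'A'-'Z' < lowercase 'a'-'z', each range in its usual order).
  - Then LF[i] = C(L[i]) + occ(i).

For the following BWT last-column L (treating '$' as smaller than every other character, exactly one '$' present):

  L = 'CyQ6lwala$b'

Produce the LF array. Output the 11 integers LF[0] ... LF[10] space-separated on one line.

Char counts: '$':1, '6':1, 'C':1, 'Q':1, 'a':2, 'b':1, 'l':2, 'w':1, 'y':1
C (first-col start): C('$')=0, C('6')=1, C('C')=2, C('Q')=3, C('a')=4, C('b')=6, C('l')=7, C('w')=9, C('y')=10
L[0]='C': occ=0, LF[0]=C('C')+0=2+0=2
L[1]='y': occ=0, LF[1]=C('y')+0=10+0=10
L[2]='Q': occ=0, LF[2]=C('Q')+0=3+0=3
L[3]='6': occ=0, LF[3]=C('6')+0=1+0=1
L[4]='l': occ=0, LF[4]=C('l')+0=7+0=7
L[5]='w': occ=0, LF[5]=C('w')+0=9+0=9
L[6]='a': occ=0, LF[6]=C('a')+0=4+0=4
L[7]='l': occ=1, LF[7]=C('l')+1=7+1=8
L[8]='a': occ=1, LF[8]=C('a')+1=4+1=5
L[9]='$': occ=0, LF[9]=C('$')+0=0+0=0
L[10]='b': occ=0, LF[10]=C('b')+0=6+0=6

Answer: 2 10 3 1 7 9 4 8 5 0 6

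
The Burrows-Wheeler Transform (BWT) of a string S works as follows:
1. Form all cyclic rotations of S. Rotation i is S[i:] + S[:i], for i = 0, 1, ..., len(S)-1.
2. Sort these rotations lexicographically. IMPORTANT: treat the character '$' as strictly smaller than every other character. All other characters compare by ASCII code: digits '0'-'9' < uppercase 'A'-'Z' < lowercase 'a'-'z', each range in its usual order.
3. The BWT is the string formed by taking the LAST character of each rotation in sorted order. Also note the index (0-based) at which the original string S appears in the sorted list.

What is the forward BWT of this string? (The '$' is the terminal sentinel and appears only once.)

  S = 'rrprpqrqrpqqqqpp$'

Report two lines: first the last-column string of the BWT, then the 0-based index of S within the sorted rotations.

Answer: ppqrrrqqqprpqprq$
16

Derivation:
All 17 rotations (rotation i = S[i:]+S[:i]):
  rot[0] = rrprpqrqrpqqqqpp$
  rot[1] = rprpqrqrpqqqqpp$r
  rot[2] = prpqrqrpqqqqpp$rr
  rot[3] = rpqrqrpqqqqpp$rrp
  rot[4] = pqrqrpqqqqpp$rrpr
  rot[5] = qrqrpqqqqpp$rrprp
  rot[6] = rqrpqqqqpp$rrprpq
  rot[7] = qrpqqqqpp$rrprpqr
  rot[8] = rpqqqqpp$rrprpqrq
  rot[9] = pqqqqpp$rrprpqrqr
  rot[10] = qqqqpp$rrprpqrqrp
  rot[11] = qqqpp$rrprpqrqrpq
  rot[12] = qqpp$rrprpqrqrpqq
  rot[13] = qpp$rrprpqrqrpqqq
  rot[14] = pp$rrprpqrqrpqqqq
  rot[15] = p$rrprpqrqrpqqqqp
  rot[16] = $rrprpqrqrpqqqqpp
Sorted (with $ < everything):
  sorted[0] = $rrprpqrqrpqqqqpp  (last char: 'p')
  sorted[1] = p$rrprpqrqrpqqqqp  (last char: 'p')
  sorted[2] = pp$rrprpqrqrpqqqq  (last char: 'q')
  sorted[3] = pqqqqpp$rrprpqrqr  (last char: 'r')
  sorted[4] = pqrqrpqqqqpp$rrpr  (last char: 'r')
  sorted[5] = prpqrqrpqqqqpp$rr  (last char: 'r')
  sorted[6] = qpp$rrprpqrqrpqqq  (last char: 'q')
  sorted[7] = qqpp$rrprpqrqrpqq  (last char: 'q')
  sorted[8] = qqqpp$rrprpqrqrpq  (last char: 'q')
  sorted[9] = qqqqpp$rrprpqrqrp  (last char: 'p')
  sorted[10] = qrpqqqqpp$rrprpqr  (last char: 'r')
  sorted[11] = qrqrpqqqqpp$rrprp  (last char: 'p')
  sorted[12] = rpqqqqpp$rrprpqrq  (last char: 'q')
  sorted[13] = rpqrqrpqqqqpp$rrp  (last char: 'p')
  sorted[14] = rprpqrqrpqqqqpp$r  (last char: 'r')
  sorted[15] = rqrpqqqqpp$rrprpq  (last char: 'q')
  sorted[16] = rrprpqrqrpqqqqpp$  (last char: '$')
Last column: ppqrrrqqqprpqprq$
Original string S is at sorted index 16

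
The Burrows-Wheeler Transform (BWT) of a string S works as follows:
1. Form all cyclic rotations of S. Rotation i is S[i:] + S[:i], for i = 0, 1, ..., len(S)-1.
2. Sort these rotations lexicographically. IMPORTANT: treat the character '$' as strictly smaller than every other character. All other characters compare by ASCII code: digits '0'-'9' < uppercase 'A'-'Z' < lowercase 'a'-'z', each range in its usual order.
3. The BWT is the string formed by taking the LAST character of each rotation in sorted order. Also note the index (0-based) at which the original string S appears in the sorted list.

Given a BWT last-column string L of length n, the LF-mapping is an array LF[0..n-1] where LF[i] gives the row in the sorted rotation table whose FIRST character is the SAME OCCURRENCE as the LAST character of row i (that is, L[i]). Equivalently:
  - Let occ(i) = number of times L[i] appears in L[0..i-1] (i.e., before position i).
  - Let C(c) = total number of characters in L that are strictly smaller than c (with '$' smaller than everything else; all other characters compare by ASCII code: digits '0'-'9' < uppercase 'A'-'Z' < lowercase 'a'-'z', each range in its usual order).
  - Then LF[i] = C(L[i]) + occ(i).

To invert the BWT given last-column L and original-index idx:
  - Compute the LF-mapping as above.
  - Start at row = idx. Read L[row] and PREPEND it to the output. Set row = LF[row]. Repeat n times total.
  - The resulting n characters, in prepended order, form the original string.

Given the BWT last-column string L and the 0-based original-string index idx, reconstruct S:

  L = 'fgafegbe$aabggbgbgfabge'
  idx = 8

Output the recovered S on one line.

LF mapping: 13 16 1 14 10 17 5 11 0 2 3 6 18 19 7 20 8 21 15 4 9 22 12
Walk LF starting at row 8, prepending L[row]:
  step 1: row=8, L[8]='$', prepend. Next row=LF[8]=0
  step 2: row=0, L[0]='f', prepend. Next row=LF[0]=13
  step 3: row=13, L[13]='g', prepend. Next row=LF[13]=19
  step 4: row=19, L[19]='a', prepend. Next row=LF[19]=4
  step 5: row=4, L[4]='e', prepend. Next row=LF[4]=10
  step 6: row=10, L[10]='a', prepend. Next row=LF[10]=3
  step 7: row=3, L[3]='f', prepend. Next row=LF[3]=14
  step 8: row=14, L[14]='b', prepend. Next row=LF[14]=7
  step 9: row=7, L[7]='e', prepend. Next row=LF[7]=11
  step 10: row=11, L[11]='b', prepend. Next row=LF[11]=6
  step 11: row=6, L[6]='b', prepend. Next row=LF[6]=5
  step 12: row=5, L[5]='g', prepend. Next row=LF[5]=17
  step 13: row=17, L[17]='g', prepend. Next row=LF[17]=21
  step 14: row=21, L[21]='g', prepend. Next row=LF[21]=22
  step 15: row=22, L[22]='e', prepend. Next row=LF[22]=12
  step 16: row=12, L[12]='g', prepend. Next row=LF[12]=18
  step 17: row=18, L[18]='f', prepend. Next row=LF[18]=15
  step 18: row=15, L[15]='g', prepend. Next row=LF[15]=20
  step 19: row=20, L[20]='b', prepend. Next row=LF[20]=9
  step 20: row=9, L[9]='a', prepend. Next row=LF[9]=2
  step 21: row=2, L[2]='a', prepend. Next row=LF[2]=1
  step 22: row=1, L[1]='g', prepend. Next row=LF[1]=16
  step 23: row=16, L[16]='b', prepend. Next row=LF[16]=8
Reversed output: bgaabgfgegggbbebfaeagf$

Answer: bgaabgfgegggbbebfaeagf$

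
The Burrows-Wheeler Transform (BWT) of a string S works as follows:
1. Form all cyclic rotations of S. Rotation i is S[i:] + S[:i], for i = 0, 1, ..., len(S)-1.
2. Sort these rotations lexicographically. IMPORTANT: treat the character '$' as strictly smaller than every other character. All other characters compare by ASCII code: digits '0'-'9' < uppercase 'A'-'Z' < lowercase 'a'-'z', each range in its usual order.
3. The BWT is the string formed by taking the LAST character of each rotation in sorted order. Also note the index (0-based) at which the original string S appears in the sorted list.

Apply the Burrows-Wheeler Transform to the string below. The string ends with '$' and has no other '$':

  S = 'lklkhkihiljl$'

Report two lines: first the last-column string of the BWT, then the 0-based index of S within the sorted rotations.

Answer: likkhllhljik$
12

Derivation:
All 13 rotations (rotation i = S[i:]+S[:i]):
  rot[0] = lklkhkihiljl$
  rot[1] = klkhkihiljl$l
  rot[2] = lkhkihiljl$lk
  rot[3] = khkihiljl$lkl
  rot[4] = hkihiljl$lklk
  rot[5] = kihiljl$lklkh
  rot[6] = ihiljl$lklkhk
  rot[7] = hiljl$lklkhki
  rot[8] = iljl$lklkhkih
  rot[9] = ljl$lklkhkihi
  rot[10] = jl$lklkhkihil
  rot[11] = l$lklkhkihilj
  rot[12] = $lklkhkihiljl
Sorted (with $ < everything):
  sorted[0] = $lklkhkihiljl  (last char: 'l')
  sorted[1] = hiljl$lklkhki  (last char: 'i')
  sorted[2] = hkihiljl$lklk  (last char: 'k')
  sorted[3] = ihiljl$lklkhk  (last char: 'k')
  sorted[4] = iljl$lklkhkih  (last char: 'h')
  sorted[5] = jl$lklkhkihil  (last char: 'l')
  sorted[6] = khkihiljl$lkl  (last char: 'l')
  sorted[7] = kihiljl$lklkh  (last char: 'h')
  sorted[8] = klkhkihiljl$l  (last char: 'l')
  sorted[9] = l$lklkhkihilj  (last char: 'j')
  sorted[10] = ljl$lklkhkihi  (last char: 'i')
  sorted[11] = lkhkihiljl$lk  (last char: 'k')
  sorted[12] = lklkhkihiljl$  (last char: '$')
Last column: likkhllhljik$
Original string S is at sorted index 12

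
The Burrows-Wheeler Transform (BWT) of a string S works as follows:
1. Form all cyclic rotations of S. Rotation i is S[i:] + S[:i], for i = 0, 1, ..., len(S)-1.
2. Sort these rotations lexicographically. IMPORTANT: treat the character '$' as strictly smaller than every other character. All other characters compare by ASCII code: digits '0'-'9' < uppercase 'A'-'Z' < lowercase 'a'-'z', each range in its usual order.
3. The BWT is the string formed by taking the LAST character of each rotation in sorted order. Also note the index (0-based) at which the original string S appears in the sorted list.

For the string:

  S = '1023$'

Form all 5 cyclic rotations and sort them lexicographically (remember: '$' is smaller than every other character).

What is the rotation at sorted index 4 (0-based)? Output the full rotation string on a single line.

All 5 rotations (rotation i = S[i:]+S[:i]):
  rot[0] = 1023$
  rot[1] = 023$1
  rot[2] = 23$10
  rot[3] = 3$102
  rot[4] = $1023
Sorted (with $ < everything):
  sorted[0] = $1023
  sorted[1] = 023$1
  sorted[2] = 1023$
  sorted[3] = 23$10
  sorted[4] = 3$102
sorted[4] = 3$102

Answer: 3$102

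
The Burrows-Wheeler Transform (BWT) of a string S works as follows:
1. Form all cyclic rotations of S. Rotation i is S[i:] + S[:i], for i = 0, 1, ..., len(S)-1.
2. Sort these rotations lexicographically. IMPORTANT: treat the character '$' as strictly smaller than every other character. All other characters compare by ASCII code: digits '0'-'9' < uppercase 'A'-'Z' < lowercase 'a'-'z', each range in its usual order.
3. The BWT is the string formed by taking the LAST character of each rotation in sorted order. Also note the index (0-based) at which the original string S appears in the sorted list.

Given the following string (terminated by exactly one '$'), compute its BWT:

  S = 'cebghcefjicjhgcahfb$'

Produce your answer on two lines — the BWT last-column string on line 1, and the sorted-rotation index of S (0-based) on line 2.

Answer: bcfeg$hicchehbgajjcf
5

Derivation:
All 20 rotations (rotation i = S[i:]+S[:i]):
  rot[0] = cebghcefjicjhgcahfb$
  rot[1] = ebghcefjicjhgcahfb$c
  rot[2] = bghcefjicjhgcahfb$ce
  rot[3] = ghcefjicjhgcahfb$ceb
  rot[4] = hcefjicjhgcahfb$cebg
  rot[5] = cefjicjhgcahfb$cebgh
  rot[6] = efjicjhgcahfb$cebghc
  rot[7] = fjicjhgcahfb$cebghce
  rot[8] = jicjhgcahfb$cebghcef
  rot[9] = icjhgcahfb$cebghcefj
  rot[10] = cjhgcahfb$cebghcefji
  rot[11] = jhgcahfb$cebghcefjic
  rot[12] = hgcahfb$cebghcefjicj
  rot[13] = gcahfb$cebghcefjicjh
  rot[14] = cahfb$cebghcefjicjhg
  rot[15] = ahfb$cebghcefjicjhgc
  rot[16] = hfb$cebghcefjicjhgca
  rot[17] = fb$cebghcefjicjhgcah
  rot[18] = b$cebghcefjicjhgcahf
  rot[19] = $cebghcefjicjhgcahfb
Sorted (with $ < everything):
  sorted[0] = $cebghcefjicjhgcahfb  (last char: 'b')
  sorted[1] = ahfb$cebghcefjicjhgc  (last char: 'c')
  sorted[2] = b$cebghcefjicjhgcahf  (last char: 'f')
  sorted[3] = bghcefjicjhgcahfb$ce  (last char: 'e')
  sorted[4] = cahfb$cebghcefjicjhg  (last char: 'g')
  sorted[5] = cebghcefjicjhgcahfb$  (last char: '$')
  sorted[6] = cefjicjhgcahfb$cebgh  (last char: 'h')
  sorted[7] = cjhgcahfb$cebghcefji  (last char: 'i')
  sorted[8] = ebghcefjicjhgcahfb$c  (last char: 'c')
  sorted[9] = efjicjhgcahfb$cebghc  (last char: 'c')
  sorted[10] = fb$cebghcefjicjhgcah  (last char: 'h')
  sorted[11] = fjicjhgcahfb$cebghce  (last char: 'e')
  sorted[12] = gcahfb$cebghcefjicjh  (last char: 'h')
  sorted[13] = ghcefjicjhgcahfb$ceb  (last char: 'b')
  sorted[14] = hcefjicjhgcahfb$cebg  (last char: 'g')
  sorted[15] = hfb$cebghcefjicjhgca  (last char: 'a')
  sorted[16] = hgcahfb$cebghcefjicj  (last char: 'j')
  sorted[17] = icjhgcahfb$cebghcefj  (last char: 'j')
  sorted[18] = jhgcahfb$cebghcefjic  (last char: 'c')
  sorted[19] = jicjhgcahfb$cebghcef  (last char: 'f')
Last column: bcfeg$hicchehbgajjcf
Original string S is at sorted index 5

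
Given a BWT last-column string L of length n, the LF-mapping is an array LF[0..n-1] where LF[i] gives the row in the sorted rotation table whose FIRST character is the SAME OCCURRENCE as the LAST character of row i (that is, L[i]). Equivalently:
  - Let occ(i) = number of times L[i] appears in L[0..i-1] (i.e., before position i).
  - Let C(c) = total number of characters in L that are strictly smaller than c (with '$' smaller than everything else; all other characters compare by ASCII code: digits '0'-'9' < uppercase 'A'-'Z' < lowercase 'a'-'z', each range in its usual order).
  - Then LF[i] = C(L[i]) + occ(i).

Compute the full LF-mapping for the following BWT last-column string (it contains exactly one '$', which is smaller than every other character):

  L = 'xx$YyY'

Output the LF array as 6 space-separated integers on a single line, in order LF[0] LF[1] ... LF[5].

Answer: 3 4 0 1 5 2

Derivation:
Char counts: '$':1, 'Y':2, 'x':2, 'y':1
C (first-col start): C('$')=0, C('Y')=1, C('x')=3, C('y')=5
L[0]='x': occ=0, LF[0]=C('x')+0=3+0=3
L[1]='x': occ=1, LF[1]=C('x')+1=3+1=4
L[2]='$': occ=0, LF[2]=C('$')+0=0+0=0
L[3]='Y': occ=0, LF[3]=C('Y')+0=1+0=1
L[4]='y': occ=0, LF[4]=C('y')+0=5+0=5
L[5]='Y': occ=1, LF[5]=C('Y')+1=1+1=2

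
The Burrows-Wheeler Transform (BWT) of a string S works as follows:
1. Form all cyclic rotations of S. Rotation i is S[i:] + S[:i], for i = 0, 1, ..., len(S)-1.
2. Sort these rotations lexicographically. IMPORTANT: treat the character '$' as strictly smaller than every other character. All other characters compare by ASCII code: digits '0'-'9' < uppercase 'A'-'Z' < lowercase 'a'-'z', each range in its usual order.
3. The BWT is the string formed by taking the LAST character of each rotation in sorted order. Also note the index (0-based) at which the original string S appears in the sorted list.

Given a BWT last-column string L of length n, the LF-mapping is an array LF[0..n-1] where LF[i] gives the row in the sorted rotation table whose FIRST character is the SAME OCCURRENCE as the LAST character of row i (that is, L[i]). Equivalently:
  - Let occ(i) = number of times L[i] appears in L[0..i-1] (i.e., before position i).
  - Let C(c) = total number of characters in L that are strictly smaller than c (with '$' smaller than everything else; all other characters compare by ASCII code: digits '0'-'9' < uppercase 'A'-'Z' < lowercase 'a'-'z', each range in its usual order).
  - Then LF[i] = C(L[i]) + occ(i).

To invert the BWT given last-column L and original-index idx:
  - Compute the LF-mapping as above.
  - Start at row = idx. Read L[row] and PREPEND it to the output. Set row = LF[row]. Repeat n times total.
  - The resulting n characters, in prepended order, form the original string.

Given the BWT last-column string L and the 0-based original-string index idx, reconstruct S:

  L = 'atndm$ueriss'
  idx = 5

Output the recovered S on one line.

Answer: misundersta$

Derivation:
LF mapping: 1 10 6 2 5 0 11 3 7 4 8 9
Walk LF starting at row 5, prepending L[row]:
  step 1: row=5, L[5]='$', prepend. Next row=LF[5]=0
  step 2: row=0, L[0]='a', prepend. Next row=LF[0]=1
  step 3: row=1, L[1]='t', prepend. Next row=LF[1]=10
  step 4: row=10, L[10]='s', prepend. Next row=LF[10]=8
  step 5: row=8, L[8]='r', prepend. Next row=LF[8]=7
  step 6: row=7, L[7]='e', prepend. Next row=LF[7]=3
  step 7: row=3, L[3]='d', prepend. Next row=LF[3]=2
  step 8: row=2, L[2]='n', prepend. Next row=LF[2]=6
  step 9: row=6, L[6]='u', prepend. Next row=LF[6]=11
  step 10: row=11, L[11]='s', prepend. Next row=LF[11]=9
  step 11: row=9, L[9]='i', prepend. Next row=LF[9]=4
  step 12: row=4, L[4]='m', prepend. Next row=LF[4]=5
Reversed output: misundersta$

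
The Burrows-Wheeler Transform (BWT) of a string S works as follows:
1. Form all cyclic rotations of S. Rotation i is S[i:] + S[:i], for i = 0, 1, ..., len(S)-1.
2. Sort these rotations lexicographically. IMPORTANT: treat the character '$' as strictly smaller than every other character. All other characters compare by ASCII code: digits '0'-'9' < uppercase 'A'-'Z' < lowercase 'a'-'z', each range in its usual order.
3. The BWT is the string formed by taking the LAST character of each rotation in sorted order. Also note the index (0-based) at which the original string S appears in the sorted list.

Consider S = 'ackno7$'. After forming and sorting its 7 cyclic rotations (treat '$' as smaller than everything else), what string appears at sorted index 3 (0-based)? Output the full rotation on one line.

All 7 rotations (rotation i = S[i:]+S[:i]):
  rot[0] = ackno7$
  rot[1] = ckno7$a
  rot[2] = kno7$ac
  rot[3] = no7$ack
  rot[4] = o7$ackn
  rot[5] = 7$ackno
  rot[6] = $ackno7
Sorted (with $ < everything):
  sorted[0] = $ackno7
  sorted[1] = 7$ackno
  sorted[2] = ackno7$
  sorted[3] = ckno7$a
  sorted[4] = kno7$ac
  sorted[5] = no7$ack
  sorted[6] = o7$ackn
sorted[3] = ckno7$a

Answer: ckno7$a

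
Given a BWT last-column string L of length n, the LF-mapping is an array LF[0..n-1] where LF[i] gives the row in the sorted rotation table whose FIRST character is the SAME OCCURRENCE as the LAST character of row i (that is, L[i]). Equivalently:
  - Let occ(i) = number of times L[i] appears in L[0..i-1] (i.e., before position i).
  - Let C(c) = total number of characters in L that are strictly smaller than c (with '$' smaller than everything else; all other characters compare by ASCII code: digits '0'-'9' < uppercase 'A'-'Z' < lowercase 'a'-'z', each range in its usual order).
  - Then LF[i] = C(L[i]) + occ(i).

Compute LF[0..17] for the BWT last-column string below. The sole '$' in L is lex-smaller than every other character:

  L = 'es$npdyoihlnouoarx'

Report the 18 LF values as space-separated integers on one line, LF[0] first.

Char counts: '$':1, 'a':1, 'd':1, 'e':1, 'h':1, 'i':1, 'l':1, 'n':2, 'o':3, 'p':1, 'r':1, 's':1, 'u':1, 'x':1, 'y':1
C (first-col start): C('$')=0, C('a')=1, C('d')=2, C('e')=3, C('h')=4, C('i')=5, C('l')=6, C('n')=7, C('o')=9, C('p')=12, C('r')=13, C('s')=14, C('u')=15, C('x')=16, C('y')=17
L[0]='e': occ=0, LF[0]=C('e')+0=3+0=3
L[1]='s': occ=0, LF[1]=C('s')+0=14+0=14
L[2]='$': occ=0, LF[2]=C('$')+0=0+0=0
L[3]='n': occ=0, LF[3]=C('n')+0=7+0=7
L[4]='p': occ=0, LF[4]=C('p')+0=12+0=12
L[5]='d': occ=0, LF[5]=C('d')+0=2+0=2
L[6]='y': occ=0, LF[6]=C('y')+0=17+0=17
L[7]='o': occ=0, LF[7]=C('o')+0=9+0=9
L[8]='i': occ=0, LF[8]=C('i')+0=5+0=5
L[9]='h': occ=0, LF[9]=C('h')+0=4+0=4
L[10]='l': occ=0, LF[10]=C('l')+0=6+0=6
L[11]='n': occ=1, LF[11]=C('n')+1=7+1=8
L[12]='o': occ=1, LF[12]=C('o')+1=9+1=10
L[13]='u': occ=0, LF[13]=C('u')+0=15+0=15
L[14]='o': occ=2, LF[14]=C('o')+2=9+2=11
L[15]='a': occ=0, LF[15]=C('a')+0=1+0=1
L[16]='r': occ=0, LF[16]=C('r')+0=13+0=13
L[17]='x': occ=0, LF[17]=C('x')+0=16+0=16

Answer: 3 14 0 7 12 2 17 9 5 4 6 8 10 15 11 1 13 16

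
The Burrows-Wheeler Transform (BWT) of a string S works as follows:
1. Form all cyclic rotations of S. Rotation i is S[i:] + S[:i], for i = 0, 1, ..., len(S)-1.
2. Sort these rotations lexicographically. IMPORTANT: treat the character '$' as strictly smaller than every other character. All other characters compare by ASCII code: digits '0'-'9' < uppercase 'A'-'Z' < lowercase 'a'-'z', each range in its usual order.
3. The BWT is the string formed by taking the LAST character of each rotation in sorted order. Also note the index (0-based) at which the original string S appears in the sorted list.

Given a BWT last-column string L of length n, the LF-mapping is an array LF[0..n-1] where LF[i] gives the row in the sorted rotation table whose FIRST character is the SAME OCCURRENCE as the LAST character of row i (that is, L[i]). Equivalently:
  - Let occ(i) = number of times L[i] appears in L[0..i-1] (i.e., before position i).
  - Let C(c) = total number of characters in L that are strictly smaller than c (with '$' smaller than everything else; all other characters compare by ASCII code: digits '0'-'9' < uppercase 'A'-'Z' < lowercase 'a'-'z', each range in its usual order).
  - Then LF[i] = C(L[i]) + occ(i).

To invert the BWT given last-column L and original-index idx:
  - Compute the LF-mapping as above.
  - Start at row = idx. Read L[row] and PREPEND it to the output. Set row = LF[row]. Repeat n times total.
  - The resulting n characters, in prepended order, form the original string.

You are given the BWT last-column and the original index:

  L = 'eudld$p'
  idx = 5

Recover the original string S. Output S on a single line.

Answer: puddle$

Derivation:
LF mapping: 3 6 1 4 2 0 5
Walk LF starting at row 5, prepending L[row]:
  step 1: row=5, L[5]='$', prepend. Next row=LF[5]=0
  step 2: row=0, L[0]='e', prepend. Next row=LF[0]=3
  step 3: row=3, L[3]='l', prepend. Next row=LF[3]=4
  step 4: row=4, L[4]='d', prepend. Next row=LF[4]=2
  step 5: row=2, L[2]='d', prepend. Next row=LF[2]=1
  step 6: row=1, L[1]='u', prepend. Next row=LF[1]=6
  step 7: row=6, L[6]='p', prepend. Next row=LF[6]=5
Reversed output: puddle$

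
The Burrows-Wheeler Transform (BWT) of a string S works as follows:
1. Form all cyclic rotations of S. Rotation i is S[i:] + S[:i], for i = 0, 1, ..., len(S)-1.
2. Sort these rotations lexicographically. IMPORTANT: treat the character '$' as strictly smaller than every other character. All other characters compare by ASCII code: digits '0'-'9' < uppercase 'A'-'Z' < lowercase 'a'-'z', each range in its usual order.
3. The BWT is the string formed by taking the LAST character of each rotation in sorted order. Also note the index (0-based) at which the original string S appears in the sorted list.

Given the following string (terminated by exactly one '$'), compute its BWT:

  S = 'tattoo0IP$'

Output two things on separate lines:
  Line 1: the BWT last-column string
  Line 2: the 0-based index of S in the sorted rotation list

Answer: Po0Itot$ta
7

Derivation:
All 10 rotations (rotation i = S[i:]+S[:i]):
  rot[0] = tattoo0IP$
  rot[1] = attoo0IP$t
  rot[2] = ttoo0IP$ta
  rot[3] = too0IP$tat
  rot[4] = oo0IP$tatt
  rot[5] = o0IP$tatto
  rot[6] = 0IP$tattoo
  rot[7] = IP$tattoo0
  rot[8] = P$tattoo0I
  rot[9] = $tattoo0IP
Sorted (with $ < everything):
  sorted[0] = $tattoo0IP  (last char: 'P')
  sorted[1] = 0IP$tattoo  (last char: 'o')
  sorted[2] = IP$tattoo0  (last char: '0')
  sorted[3] = P$tattoo0I  (last char: 'I')
  sorted[4] = attoo0IP$t  (last char: 't')
  sorted[5] = o0IP$tatto  (last char: 'o')
  sorted[6] = oo0IP$tatt  (last char: 't')
  sorted[7] = tattoo0IP$  (last char: '$')
  sorted[8] = too0IP$tat  (last char: 't')
  sorted[9] = ttoo0IP$ta  (last char: 'a')
Last column: Po0Itot$ta
Original string S is at sorted index 7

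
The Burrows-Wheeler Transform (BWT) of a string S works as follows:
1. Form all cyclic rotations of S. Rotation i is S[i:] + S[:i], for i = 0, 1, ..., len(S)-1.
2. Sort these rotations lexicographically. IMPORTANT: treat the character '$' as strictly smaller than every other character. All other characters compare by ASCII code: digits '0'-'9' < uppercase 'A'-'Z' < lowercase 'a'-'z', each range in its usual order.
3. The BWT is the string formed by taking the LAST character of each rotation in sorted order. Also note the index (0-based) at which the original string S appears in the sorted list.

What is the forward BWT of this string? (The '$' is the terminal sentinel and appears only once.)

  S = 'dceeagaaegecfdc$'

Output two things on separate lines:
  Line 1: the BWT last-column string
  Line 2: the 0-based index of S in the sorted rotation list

All 16 rotations (rotation i = S[i:]+S[:i]):
  rot[0] = dceeagaaegecfdc$
  rot[1] = ceeagaaegecfdc$d
  rot[2] = eeagaaegecfdc$dc
  rot[3] = eagaaegecfdc$dce
  rot[4] = agaaegecfdc$dcee
  rot[5] = gaaegecfdc$dceea
  rot[6] = aaegecfdc$dceeag
  rot[7] = aegecfdc$dceeaga
  rot[8] = egecfdc$dceeagaa
  rot[9] = gecfdc$dceeagaae
  rot[10] = ecfdc$dceeagaaeg
  rot[11] = cfdc$dceeagaaege
  rot[12] = fdc$dceeagaaegec
  rot[13] = dc$dceeagaaegecf
  rot[14] = c$dceeagaaegecfd
  rot[15] = $dceeagaaegecfdc
Sorted (with $ < everything):
  sorted[0] = $dceeagaaegecfdc  (last char: 'c')
  sorted[1] = aaegecfdc$dceeag  (last char: 'g')
  sorted[2] = aegecfdc$dceeaga  (last char: 'a')
  sorted[3] = agaaegecfdc$dcee  (last char: 'e')
  sorted[4] = c$dceeagaaegecfd  (last char: 'd')
  sorted[5] = ceeagaaegecfdc$d  (last char: 'd')
  sorted[6] = cfdc$dceeagaaege  (last char: 'e')
  sorted[7] = dc$dceeagaaegecf  (last char: 'f')
  sorted[8] = dceeagaaegecfdc$  (last char: '$')
  sorted[9] = eagaaegecfdc$dce  (last char: 'e')
  sorted[10] = ecfdc$dceeagaaeg  (last char: 'g')
  sorted[11] = eeagaaegecfdc$dc  (last char: 'c')
  sorted[12] = egecfdc$dceeagaa  (last char: 'a')
  sorted[13] = fdc$dceeagaaegec  (last char: 'c')
  sorted[14] = gaaegecfdc$dceea  (last char: 'a')
  sorted[15] = gecfdc$dceeagaae  (last char: 'e')
Last column: cgaeddef$egcacae
Original string S is at sorted index 8

Answer: cgaeddef$egcacae
8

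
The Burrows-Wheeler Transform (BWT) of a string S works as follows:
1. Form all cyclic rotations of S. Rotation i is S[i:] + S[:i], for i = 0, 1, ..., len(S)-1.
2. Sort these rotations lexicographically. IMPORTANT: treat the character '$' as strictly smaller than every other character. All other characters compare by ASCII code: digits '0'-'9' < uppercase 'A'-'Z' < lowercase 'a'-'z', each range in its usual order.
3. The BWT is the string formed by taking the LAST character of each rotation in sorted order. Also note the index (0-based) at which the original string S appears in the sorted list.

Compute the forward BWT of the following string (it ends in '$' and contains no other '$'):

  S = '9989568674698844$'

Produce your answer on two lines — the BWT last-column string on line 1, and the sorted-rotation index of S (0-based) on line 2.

All 17 rotations (rotation i = S[i:]+S[:i]):
  rot[0] = 9989568674698844$
  rot[1] = 989568674698844$9
  rot[2] = 89568674698844$99
  rot[3] = 9568674698844$998
  rot[4] = 568674698844$9989
  rot[5] = 68674698844$99895
  rot[6] = 8674698844$998956
  rot[7] = 674698844$9989568
  rot[8] = 74698844$99895686
  rot[9] = 4698844$998956867
  rot[10] = 698844$9989568674
  rot[11] = 98844$99895686746
  rot[12] = 8844$998956867469
  rot[13] = 844$9989568674698
  rot[14] = 44$99895686746988
  rot[15] = 4$998956867469884
  rot[16] = $9989568674698844
Sorted (with $ < everything):
  sorted[0] = $9989568674698844  (last char: '4')
  sorted[1] = 4$998956867469884  (last char: '4')
  sorted[2] = 44$99895686746988  (last char: '8')
  sorted[3] = 4698844$998956867  (last char: '7')
  sorted[4] = 568674698844$9989  (last char: '9')
  sorted[5] = 674698844$9989568  (last char: '8')
  sorted[6] = 68674698844$99895  (last char: '5')
  sorted[7] = 698844$9989568674  (last char: '4')
  sorted[8] = 74698844$99895686  (last char: '6')
  sorted[9] = 844$9989568674698  (last char: '8')
  sorted[10] = 8674698844$998956  (last char: '6')
  sorted[11] = 8844$998956867469  (last char: '9')
  sorted[12] = 89568674698844$99  (last char: '9')
  sorted[13] = 9568674698844$998  (last char: '8')
  sorted[14] = 98844$99895686746  (last char: '6')
  sorted[15] = 989568674698844$9  (last char: '9')
  sorted[16] = 9989568674698844$  (last char: '$')
Last column: 4487985468699869$
Original string S is at sorted index 16

Answer: 4487985468699869$
16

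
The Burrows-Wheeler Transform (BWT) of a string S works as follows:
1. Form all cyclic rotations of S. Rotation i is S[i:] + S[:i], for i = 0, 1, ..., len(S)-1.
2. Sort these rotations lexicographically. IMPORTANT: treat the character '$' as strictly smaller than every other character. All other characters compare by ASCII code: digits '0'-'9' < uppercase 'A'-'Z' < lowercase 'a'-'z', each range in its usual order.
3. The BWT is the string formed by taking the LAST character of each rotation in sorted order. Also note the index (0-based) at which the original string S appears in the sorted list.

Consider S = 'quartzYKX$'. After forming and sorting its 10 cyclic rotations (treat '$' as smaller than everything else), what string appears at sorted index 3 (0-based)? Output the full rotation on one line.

Answer: YKX$quartz

Derivation:
All 10 rotations (rotation i = S[i:]+S[:i]):
  rot[0] = quartzYKX$
  rot[1] = uartzYKX$q
  rot[2] = artzYKX$qu
  rot[3] = rtzYKX$qua
  rot[4] = tzYKX$quar
  rot[5] = zYKX$quart
  rot[6] = YKX$quartz
  rot[7] = KX$quartzY
  rot[8] = X$quartzYK
  rot[9] = $quartzYKX
Sorted (with $ < everything):
  sorted[0] = $quartzYKX
  sorted[1] = KX$quartzY
  sorted[2] = X$quartzYK
  sorted[3] = YKX$quartz
  sorted[4] = artzYKX$qu
  sorted[5] = quartzYKX$
  sorted[6] = rtzYKX$qua
  sorted[7] = tzYKX$quar
  sorted[8] = uartzYKX$q
  sorted[9] = zYKX$quart
sorted[3] = YKX$quartz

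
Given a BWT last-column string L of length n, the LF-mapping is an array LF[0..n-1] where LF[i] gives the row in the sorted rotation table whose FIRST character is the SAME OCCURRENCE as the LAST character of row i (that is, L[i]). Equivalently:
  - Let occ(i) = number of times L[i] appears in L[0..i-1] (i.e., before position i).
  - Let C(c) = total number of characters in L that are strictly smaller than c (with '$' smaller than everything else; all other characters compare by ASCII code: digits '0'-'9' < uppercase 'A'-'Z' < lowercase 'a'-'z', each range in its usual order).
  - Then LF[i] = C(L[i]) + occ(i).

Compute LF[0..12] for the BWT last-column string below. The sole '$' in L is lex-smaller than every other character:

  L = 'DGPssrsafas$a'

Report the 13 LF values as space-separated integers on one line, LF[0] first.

Answer: 1 2 3 9 10 8 11 4 7 5 12 0 6

Derivation:
Char counts: '$':1, 'D':1, 'G':1, 'P':1, 'a':3, 'f':1, 'r':1, 's':4
C (first-col start): C('$')=0, C('D')=1, C('G')=2, C('P')=3, C('a')=4, C('f')=7, C('r')=8, C('s')=9
L[0]='D': occ=0, LF[0]=C('D')+0=1+0=1
L[1]='G': occ=0, LF[1]=C('G')+0=2+0=2
L[2]='P': occ=0, LF[2]=C('P')+0=3+0=3
L[3]='s': occ=0, LF[3]=C('s')+0=9+0=9
L[4]='s': occ=1, LF[4]=C('s')+1=9+1=10
L[5]='r': occ=0, LF[5]=C('r')+0=8+0=8
L[6]='s': occ=2, LF[6]=C('s')+2=9+2=11
L[7]='a': occ=0, LF[7]=C('a')+0=4+0=4
L[8]='f': occ=0, LF[8]=C('f')+0=7+0=7
L[9]='a': occ=1, LF[9]=C('a')+1=4+1=5
L[10]='s': occ=3, LF[10]=C('s')+3=9+3=12
L[11]='$': occ=0, LF[11]=C('$')+0=0+0=0
L[12]='a': occ=2, LF[12]=C('a')+2=4+2=6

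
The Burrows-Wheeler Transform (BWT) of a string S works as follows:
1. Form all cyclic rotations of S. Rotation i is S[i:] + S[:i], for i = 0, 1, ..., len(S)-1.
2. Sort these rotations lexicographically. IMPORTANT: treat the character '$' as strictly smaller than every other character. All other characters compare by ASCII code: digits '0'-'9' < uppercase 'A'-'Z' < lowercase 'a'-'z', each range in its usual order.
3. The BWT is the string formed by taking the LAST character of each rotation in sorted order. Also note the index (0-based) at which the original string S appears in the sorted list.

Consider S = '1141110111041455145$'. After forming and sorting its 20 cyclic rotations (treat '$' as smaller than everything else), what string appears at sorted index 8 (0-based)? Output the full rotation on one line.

Answer: 111041455145$1141110

Derivation:
All 20 rotations (rotation i = S[i:]+S[:i]):
  rot[0] = 1141110111041455145$
  rot[1] = 141110111041455145$1
  rot[2] = 41110111041455145$11
  rot[3] = 1110111041455145$114
  rot[4] = 110111041455145$1141
  rot[5] = 10111041455145$11411
  rot[6] = 0111041455145$114111
  rot[7] = 111041455145$1141110
  rot[8] = 11041455145$11411101
  rot[9] = 1041455145$114111011
  rot[10] = 041455145$1141110111
  rot[11] = 41455145$11411101110
  rot[12] = 1455145$114111011104
  rot[13] = 455145$1141110111041
  rot[14] = 55145$11411101110414
  rot[15] = 5145$114111011104145
  rot[16] = 145$1141110111041455
  rot[17] = 45$11411101110414551
  rot[18] = 5$114111011104145514
  rot[19] = $1141110111041455145
Sorted (with $ < everything):
  sorted[0] = $1141110111041455145
  sorted[1] = 0111041455145$114111
  sorted[2] = 041455145$1141110111
  sorted[3] = 10111041455145$11411
  sorted[4] = 1041455145$114111011
  sorted[5] = 110111041455145$1141
  sorted[6] = 11041455145$11411101
  sorted[7] = 1110111041455145$114
  sorted[8] = 111041455145$1141110
  sorted[9] = 1141110111041455145$
  sorted[10] = 141110111041455145$1
  sorted[11] = 145$1141110111041455
  sorted[12] = 1455145$114111011104
  sorted[13] = 41110111041455145$11
  sorted[14] = 41455145$11411101110
  sorted[15] = 45$11411101110414551
  sorted[16] = 455145$1141110111041
  sorted[17] = 5$114111011104145514
  sorted[18] = 5145$114111011104145
  sorted[19] = 55145$11411101110414
sorted[8] = 111041455145$1141110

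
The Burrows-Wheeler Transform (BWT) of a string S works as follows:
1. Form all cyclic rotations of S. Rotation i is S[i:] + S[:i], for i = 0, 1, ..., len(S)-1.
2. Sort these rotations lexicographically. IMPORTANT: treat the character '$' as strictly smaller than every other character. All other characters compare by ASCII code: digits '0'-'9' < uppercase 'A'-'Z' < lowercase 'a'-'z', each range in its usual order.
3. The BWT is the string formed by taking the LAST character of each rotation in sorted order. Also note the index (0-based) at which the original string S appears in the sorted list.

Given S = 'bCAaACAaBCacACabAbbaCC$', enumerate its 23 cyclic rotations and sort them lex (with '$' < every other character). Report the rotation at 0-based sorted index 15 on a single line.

All 23 rotations (rotation i = S[i:]+S[:i]):
  rot[0] = bCAaACAaBCacACabAbbaCC$
  rot[1] = CAaACAaBCacACabAbbaCC$b
  rot[2] = AaACAaBCacACabAbbaCC$bC
  rot[3] = aACAaBCacACabAbbaCC$bCA
  rot[4] = ACAaBCacACabAbbaCC$bCAa
  rot[5] = CAaBCacACabAbbaCC$bCAaA
  rot[6] = AaBCacACabAbbaCC$bCAaAC
  rot[7] = aBCacACabAbbaCC$bCAaACA
  rot[8] = BCacACabAbbaCC$bCAaACAa
  rot[9] = CacACabAbbaCC$bCAaACAaB
  rot[10] = acACabAbbaCC$bCAaACAaBC
  rot[11] = cACabAbbaCC$bCAaACAaBCa
  rot[12] = ACabAbbaCC$bCAaACAaBCac
  rot[13] = CabAbbaCC$bCAaACAaBCacA
  rot[14] = abAbbaCC$bCAaACAaBCacAC
  rot[15] = bAbbaCC$bCAaACAaBCacACa
  rot[16] = AbbaCC$bCAaACAaBCacACab
  rot[17] = bbaCC$bCAaACAaBCacACabA
  rot[18] = baCC$bCAaACAaBCacACabAb
  rot[19] = aCC$bCAaACAaBCacACabAbb
  rot[20] = CC$bCAaACAaBCacACabAbba
  rot[21] = C$bCAaACAaBCacACabAbbaC
  rot[22] = $bCAaACAaBCacACabAbbaCC
Sorted (with $ < everything):
  sorted[0] = $bCAaACAaBCacACabAbbaCC
  sorted[1] = ACAaBCacACabAbbaCC$bCAa
  sorted[2] = ACabAbbaCC$bCAaACAaBCac
  sorted[3] = AaACAaBCacACabAbbaCC$bC
  sorted[4] = AaBCacACabAbbaCC$bCAaAC
  sorted[5] = AbbaCC$bCAaACAaBCacACab
  sorted[6] = BCacACabAbbaCC$bCAaACAa
  sorted[7] = C$bCAaACAaBCacACabAbbaC
  sorted[8] = CAaACAaBCacACabAbbaCC$b
  sorted[9] = CAaBCacACabAbbaCC$bCAaA
  sorted[10] = CC$bCAaACAaBCacACabAbba
  sorted[11] = CabAbbaCC$bCAaACAaBCacA
  sorted[12] = CacACabAbbaCC$bCAaACAaB
  sorted[13] = aACAaBCacACabAbbaCC$bCA
  sorted[14] = aBCacACabAbbaCC$bCAaACA
  sorted[15] = aCC$bCAaACAaBCacACabAbb
  sorted[16] = abAbbaCC$bCAaACAaBCacAC
  sorted[17] = acACabAbbaCC$bCAaACAaBC
  sorted[18] = bAbbaCC$bCAaACAaBCacACa
  sorted[19] = bCAaACAaBCacACabAbbaCC$
  sorted[20] = baCC$bCAaACAaBCacACabAb
  sorted[21] = bbaCC$bCAaACAaBCacACabA
  sorted[22] = cACabAbbaCC$bCAaACAaBCa
sorted[15] = aCC$bCAaACAaBCacACabAbb

Answer: aCC$bCAaACAaBCacACabAbb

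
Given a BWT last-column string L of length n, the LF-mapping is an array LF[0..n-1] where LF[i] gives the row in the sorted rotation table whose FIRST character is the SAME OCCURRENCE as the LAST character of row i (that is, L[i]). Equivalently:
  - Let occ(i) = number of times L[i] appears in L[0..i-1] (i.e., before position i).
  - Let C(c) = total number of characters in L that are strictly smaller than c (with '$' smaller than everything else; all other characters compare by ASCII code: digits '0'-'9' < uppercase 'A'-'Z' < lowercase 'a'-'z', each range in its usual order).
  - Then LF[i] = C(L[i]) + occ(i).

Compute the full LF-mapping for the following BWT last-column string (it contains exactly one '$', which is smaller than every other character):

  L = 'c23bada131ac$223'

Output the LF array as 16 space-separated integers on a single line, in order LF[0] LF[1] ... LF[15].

Answer: 13 3 6 12 9 15 10 1 7 2 11 14 0 4 5 8

Derivation:
Char counts: '$':1, '1':2, '2':3, '3':3, 'a':3, 'b':1, 'c':2, 'd':1
C (first-col start): C('$')=0, C('1')=1, C('2')=3, C('3')=6, C('a')=9, C('b')=12, C('c')=13, C('d')=15
L[0]='c': occ=0, LF[0]=C('c')+0=13+0=13
L[1]='2': occ=0, LF[1]=C('2')+0=3+0=3
L[2]='3': occ=0, LF[2]=C('3')+0=6+0=6
L[3]='b': occ=0, LF[3]=C('b')+0=12+0=12
L[4]='a': occ=0, LF[4]=C('a')+0=9+0=9
L[5]='d': occ=0, LF[5]=C('d')+0=15+0=15
L[6]='a': occ=1, LF[6]=C('a')+1=9+1=10
L[7]='1': occ=0, LF[7]=C('1')+0=1+0=1
L[8]='3': occ=1, LF[8]=C('3')+1=6+1=7
L[9]='1': occ=1, LF[9]=C('1')+1=1+1=2
L[10]='a': occ=2, LF[10]=C('a')+2=9+2=11
L[11]='c': occ=1, LF[11]=C('c')+1=13+1=14
L[12]='$': occ=0, LF[12]=C('$')+0=0+0=0
L[13]='2': occ=1, LF[13]=C('2')+1=3+1=4
L[14]='2': occ=2, LF[14]=C('2')+2=3+2=5
L[15]='3': occ=2, LF[15]=C('3')+2=6+2=8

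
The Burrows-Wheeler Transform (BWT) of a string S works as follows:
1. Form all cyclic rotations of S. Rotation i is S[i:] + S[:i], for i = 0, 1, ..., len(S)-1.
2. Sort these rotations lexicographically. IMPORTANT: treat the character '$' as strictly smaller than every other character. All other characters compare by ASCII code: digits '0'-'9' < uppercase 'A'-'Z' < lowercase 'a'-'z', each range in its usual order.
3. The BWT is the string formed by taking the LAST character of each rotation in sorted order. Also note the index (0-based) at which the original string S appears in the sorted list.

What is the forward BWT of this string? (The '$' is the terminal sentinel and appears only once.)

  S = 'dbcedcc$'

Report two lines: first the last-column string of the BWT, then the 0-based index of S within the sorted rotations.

All 8 rotations (rotation i = S[i:]+S[:i]):
  rot[0] = dbcedcc$
  rot[1] = bcedcc$d
  rot[2] = cedcc$db
  rot[3] = edcc$dbc
  rot[4] = dcc$dbce
  rot[5] = cc$dbced
  rot[6] = c$dbcedc
  rot[7] = $dbcedcc
Sorted (with $ < everything):
  sorted[0] = $dbcedcc  (last char: 'c')
  sorted[1] = bcedcc$d  (last char: 'd')
  sorted[2] = c$dbcedc  (last char: 'c')
  sorted[3] = cc$dbced  (last char: 'd')
  sorted[4] = cedcc$db  (last char: 'b')
  sorted[5] = dbcedcc$  (last char: '$')
  sorted[6] = dcc$dbce  (last char: 'e')
  sorted[7] = edcc$dbc  (last char: 'c')
Last column: cdcdb$ec
Original string S is at sorted index 5

Answer: cdcdb$ec
5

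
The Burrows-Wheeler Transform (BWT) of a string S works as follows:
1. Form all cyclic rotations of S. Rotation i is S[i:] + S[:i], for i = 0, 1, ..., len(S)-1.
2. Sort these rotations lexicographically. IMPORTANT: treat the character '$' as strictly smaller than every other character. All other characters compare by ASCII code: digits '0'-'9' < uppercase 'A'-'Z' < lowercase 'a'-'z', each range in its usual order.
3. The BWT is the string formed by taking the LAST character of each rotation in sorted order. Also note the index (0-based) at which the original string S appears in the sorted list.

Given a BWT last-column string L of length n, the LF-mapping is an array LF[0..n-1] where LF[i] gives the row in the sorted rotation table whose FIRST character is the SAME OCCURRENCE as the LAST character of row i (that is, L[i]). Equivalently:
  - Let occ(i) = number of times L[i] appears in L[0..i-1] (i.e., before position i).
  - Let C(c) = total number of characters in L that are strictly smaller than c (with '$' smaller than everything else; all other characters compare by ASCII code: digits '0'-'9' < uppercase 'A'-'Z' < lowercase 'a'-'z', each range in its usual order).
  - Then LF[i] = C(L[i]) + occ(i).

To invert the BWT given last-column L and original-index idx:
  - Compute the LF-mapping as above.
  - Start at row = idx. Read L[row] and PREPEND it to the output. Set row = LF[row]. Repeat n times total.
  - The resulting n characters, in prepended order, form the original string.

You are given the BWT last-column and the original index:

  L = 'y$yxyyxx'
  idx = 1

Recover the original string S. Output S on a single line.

LF mapping: 4 0 5 1 6 7 2 3
Walk LF starting at row 1, prepending L[row]:
  step 1: row=1, L[1]='$', prepend. Next row=LF[1]=0
  step 2: row=0, L[0]='y', prepend. Next row=LF[0]=4
  step 3: row=4, L[4]='y', prepend. Next row=LF[4]=6
  step 4: row=6, L[6]='x', prepend. Next row=LF[6]=2
  step 5: row=2, L[2]='y', prepend. Next row=LF[2]=5
  step 6: row=5, L[5]='y', prepend. Next row=LF[5]=7
  step 7: row=7, L[7]='x', prepend. Next row=LF[7]=3
  step 8: row=3, L[3]='x', prepend. Next row=LF[3]=1
Reversed output: xxyyxyy$

Answer: xxyyxyy$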